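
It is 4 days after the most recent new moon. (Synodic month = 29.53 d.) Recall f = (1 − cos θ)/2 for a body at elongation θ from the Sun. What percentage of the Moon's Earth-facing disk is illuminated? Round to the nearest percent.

Phase angle: θ = 360°·(4 d)/(29.53 d) = 48.8°.
cos 48.8° = 0.659, so f = (1 − 0.659)/2 = 0.170, so 17%.

17%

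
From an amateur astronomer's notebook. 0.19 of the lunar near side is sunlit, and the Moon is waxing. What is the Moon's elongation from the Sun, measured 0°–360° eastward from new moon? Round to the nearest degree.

52°

From f = (1 − cos θ)/2: cos θ = 1 − 2×0.19 = 0.620; arccos → 51.7°.
Before full moon the principal value applies: θ = 51.7°.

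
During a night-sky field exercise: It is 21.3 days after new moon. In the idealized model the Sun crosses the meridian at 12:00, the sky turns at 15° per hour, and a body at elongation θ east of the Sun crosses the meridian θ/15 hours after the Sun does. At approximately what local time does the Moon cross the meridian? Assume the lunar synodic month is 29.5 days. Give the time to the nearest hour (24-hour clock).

Phase angle: θ = 360°·(21.3 d)/(29.5 d) = 259.9°.
The Moon trails the Sun by θ/15 = 259.9/15 ≈ 17.33 hours.
12:00 + 17.33 h ≈ 05:20 → 05:00 to the nearest hour.

05:00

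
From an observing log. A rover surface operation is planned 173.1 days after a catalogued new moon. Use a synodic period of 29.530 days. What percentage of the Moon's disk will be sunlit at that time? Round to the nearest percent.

Reduce mod P: 173.1 − 5×29.530 = 25.45 d into the current lunation.
Phase angle: θ = 360°·(25.45 d)/(29.530 d) = 310.3°.
Illuminated fraction = (1 − cos 310.3°)/2 = (1 − 0.646)/2 ≈ 0.177, so 18%.

18%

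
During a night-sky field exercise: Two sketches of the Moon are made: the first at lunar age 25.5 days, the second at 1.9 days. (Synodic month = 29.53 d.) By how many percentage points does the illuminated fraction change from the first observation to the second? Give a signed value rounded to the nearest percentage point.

-13 percentage points

First observation: θ = 360°·25.5/29.53 = 310.9°, so f = 0.173.
Second observation: θ = 23.2°, f = 0.040.
Δf = 0.040 − 0.173 = -0.133, i.e. -13 pp.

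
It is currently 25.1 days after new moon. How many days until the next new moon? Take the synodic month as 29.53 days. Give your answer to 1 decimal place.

4.4 days

The next new moon completes the synodic month: 29.53 − 25.1 = 4.430 days.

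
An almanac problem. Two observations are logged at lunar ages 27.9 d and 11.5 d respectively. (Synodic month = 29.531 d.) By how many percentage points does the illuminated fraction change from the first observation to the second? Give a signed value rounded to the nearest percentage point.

First observation: θ = 360°·27.9/29.531 = 340.1°, so f = 0.030.
Second observation: θ = 140.2°, f = 0.884.
Δf = 0.884 − 0.030 = +0.854, i.e. +85 pp.

+85 pp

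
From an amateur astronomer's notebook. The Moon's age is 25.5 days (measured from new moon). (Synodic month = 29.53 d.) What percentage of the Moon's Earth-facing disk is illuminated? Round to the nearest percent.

17%

Phase angle: θ = 360°·(25.5 d)/(29.53 d) = 310.9°.
cos 310.9° = 0.654, so f = (1 − 0.654)/2 = 0.173, so 17%.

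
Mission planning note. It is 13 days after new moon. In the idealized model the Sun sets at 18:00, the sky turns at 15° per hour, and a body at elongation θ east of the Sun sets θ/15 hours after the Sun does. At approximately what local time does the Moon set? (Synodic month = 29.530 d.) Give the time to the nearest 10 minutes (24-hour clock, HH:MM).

04:30

Elongation θ = 360° × 13/29.530 ≈ 158.5°.
Delay after the Sun = 158.5° / (15°/h) ≈ 10.57 h.
18:00 + 10.566 h ≈ 04:34 → 04:30 to the nearest ten minutes.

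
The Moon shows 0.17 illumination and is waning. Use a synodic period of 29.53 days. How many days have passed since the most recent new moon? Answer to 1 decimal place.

25.5 days

cos θ = 1 − 2f = 0.660, giving a principal value of 48.7°.
Waning ⇒ past full, so θ = 360° − 48.7° = 311.3°.
That fraction of the synodic month is 311.3/360 × 29.53 d ≈ 25.54 d.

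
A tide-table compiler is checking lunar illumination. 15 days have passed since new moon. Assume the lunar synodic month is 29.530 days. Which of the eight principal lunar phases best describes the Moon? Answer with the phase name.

full moon

θ ≈ 360° × 15/29.530 = 183°, which falls in the full moon sector.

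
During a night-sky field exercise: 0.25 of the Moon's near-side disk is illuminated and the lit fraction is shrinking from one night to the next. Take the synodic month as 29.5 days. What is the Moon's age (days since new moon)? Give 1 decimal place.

cos θ = 1 − 2f = 0.500, giving a principal value of 60.0°.
A waning Moon lies in 180°–360°, so θ = 360° − 60.0° = 300.0°.
Age = 29.5 × 300.0°/360° ≈ 24.58 days.

24.6 days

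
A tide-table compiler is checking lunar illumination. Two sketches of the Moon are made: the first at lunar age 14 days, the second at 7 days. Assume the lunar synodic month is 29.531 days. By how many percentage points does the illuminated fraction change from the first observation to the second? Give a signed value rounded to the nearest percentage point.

First observation: θ = 360°·14/29.531 = 170.7°, so f = 0.993.
Second observation: θ = 85.3°, f = 0.459.
Δf = 0.459 − 0.993 = -0.534, i.e. -53 pp.

-53 pp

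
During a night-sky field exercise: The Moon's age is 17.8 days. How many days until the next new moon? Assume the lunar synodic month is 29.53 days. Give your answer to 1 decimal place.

The next new moon completes the synodic month: 29.53 − 17.8 = 11.730 days.

11.7 days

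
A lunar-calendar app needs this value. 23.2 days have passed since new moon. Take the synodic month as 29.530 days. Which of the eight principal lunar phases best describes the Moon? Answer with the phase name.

θ ≈ 360° × 23.2/29.530 = 283°, which falls in the last quarter sector.

last quarter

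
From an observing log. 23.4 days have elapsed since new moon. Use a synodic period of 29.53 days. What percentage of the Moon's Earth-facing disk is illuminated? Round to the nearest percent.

Elongation θ = 360° × 23.4/29.53 ≈ 285.3°.
Illuminated fraction = (1 − cos 285.3°)/2 = (1 − 0.263)/2 ≈ 0.368, so 37%.

37%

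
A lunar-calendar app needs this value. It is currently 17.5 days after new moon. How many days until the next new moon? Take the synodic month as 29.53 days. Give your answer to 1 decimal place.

The next new moon completes the synodic month: 29.53 − 17.5 = 12.030 days.

12.0 days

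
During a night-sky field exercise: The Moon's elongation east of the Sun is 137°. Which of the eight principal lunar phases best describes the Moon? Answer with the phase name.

137° lies in the waxing gibbous sector of the 8-phase cycle.

waxing gibbous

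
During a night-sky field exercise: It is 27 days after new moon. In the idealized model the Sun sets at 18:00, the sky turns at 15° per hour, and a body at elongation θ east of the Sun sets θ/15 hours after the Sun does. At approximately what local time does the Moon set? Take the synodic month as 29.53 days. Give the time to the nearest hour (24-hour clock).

16:00

The Moon has covered 27/29.53 of its cycle, so θ ≈ 360° × 27/29.53 = 329.2°.
Delay after the Sun = 329.2° / (15°/h) ≈ 21.94 h.
18:00 + 21.94 h ≈ 15:57 → 16:00 to the nearest hour.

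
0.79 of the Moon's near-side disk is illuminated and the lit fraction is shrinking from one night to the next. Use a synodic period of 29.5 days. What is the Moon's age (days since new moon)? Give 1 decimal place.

19.2 days

cos θ = 1 − 2f = -0.580, giving a principal value of 125.5°.
Waning ⇒ past full, so θ = 360° − 125.5° = 234.5°.
At 360°/29.5 d per day, 234.5° corresponds to 19.22 days.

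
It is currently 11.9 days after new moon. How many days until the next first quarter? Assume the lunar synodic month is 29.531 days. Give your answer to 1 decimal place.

First quarter occurs at elongation 90°, i.e. at age 29.531 × 90/360 = 7.383 d.
Already past this cycle's first quarter; the next is at 7.383 + 29.531 = 36.914 d, so 36.914 − 11.9 = 25.014 days.

25.0 days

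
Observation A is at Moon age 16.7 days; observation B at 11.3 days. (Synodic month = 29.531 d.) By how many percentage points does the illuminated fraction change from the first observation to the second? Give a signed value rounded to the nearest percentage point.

-9 percentage points

θ₁ = 360° × 16.7/29.531 = 203.6°, f₁ = (1 − cos θ₁)/2 = 0.958.
θ₂ = 360° × 11.3/29.531 = 137.8°, f₂ = (1 − cos θ₂)/2 = 0.870.
Change = f₂ − f₁ = -0.088 → -9 percentage points.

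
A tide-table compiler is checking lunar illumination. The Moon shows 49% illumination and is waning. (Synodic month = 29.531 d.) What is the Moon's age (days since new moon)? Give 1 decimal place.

22.2 days

Invert f = (1 − cos θ)/2 to get cos θ = 1 − 2(0.49) = 0.020, hence θ₀ = arccos 0.020 = 88.9°.
Waning ⇒ past full, so θ = 360° − 88.9° = 271.1°.
Age = 29.531 × 271.1°/360° ≈ 22.24 days.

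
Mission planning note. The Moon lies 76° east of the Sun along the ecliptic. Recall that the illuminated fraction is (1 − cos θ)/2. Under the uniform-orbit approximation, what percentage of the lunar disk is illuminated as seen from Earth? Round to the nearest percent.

Half-versine of 76°: (1 − 0.242)/2 = 0.379, i.e. 38%.

38%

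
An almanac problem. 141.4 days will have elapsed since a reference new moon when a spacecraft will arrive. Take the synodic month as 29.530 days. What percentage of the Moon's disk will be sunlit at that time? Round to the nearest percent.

141.4/29.530 = 4.788 lunations, so 4 complete cycles and 23.28 d into the next.
The Moon has covered 23.28/29.530 of its cycle, so θ ≈ 360° × 23.28/29.530 = 283.8°.
With cos θ = 0.239, the lit fraction is (1 − 0.239)/2 ≈ 0.381, so 38%.

38%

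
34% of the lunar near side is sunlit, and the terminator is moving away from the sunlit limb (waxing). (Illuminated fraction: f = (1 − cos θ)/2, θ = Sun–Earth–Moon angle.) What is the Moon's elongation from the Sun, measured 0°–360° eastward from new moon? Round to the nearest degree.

71°

From f = (1 − cos θ)/2: cos θ = 1 − 2×0.34 = 0.320; arccos → 71.3°.
Waxing ⇒ before full, so θ = 71.3°.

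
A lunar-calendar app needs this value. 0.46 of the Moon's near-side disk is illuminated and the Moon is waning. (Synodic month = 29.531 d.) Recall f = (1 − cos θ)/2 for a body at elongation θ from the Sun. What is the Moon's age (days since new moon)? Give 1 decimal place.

22.5 days

From f = (1 − cos θ)/2: cos θ = 1 − 2×0.46 = 0.080; arccos → 85.4°.
Since the Moon is past full (waning), take the reflex angle: θ = 360° − 85.4° = 274.6°.
Age = 29.531 × 274.6°/360° ≈ 22.52 days.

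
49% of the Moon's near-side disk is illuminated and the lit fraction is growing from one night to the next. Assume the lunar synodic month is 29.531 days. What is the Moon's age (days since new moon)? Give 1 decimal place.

From f = (1 − cos θ)/2: cos θ = 1 − 2×0.49 = 0.020; arccos → 88.9°.
The Moon is waxing (0°–180°), so θ = 88.9° directly.
Age = 29.531 × 88.9°/360° ≈ 7.29 days.

7.3 days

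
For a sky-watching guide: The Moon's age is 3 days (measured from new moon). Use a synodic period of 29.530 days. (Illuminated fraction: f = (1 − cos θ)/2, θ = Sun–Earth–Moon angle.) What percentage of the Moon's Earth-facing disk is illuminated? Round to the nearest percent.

The Moon has covered 3/29.530 of its cycle, so θ ≈ 360° × 3/29.530 = 36.6°.
cos 36.6° = 0.803, so f = (1 − 0.803)/2 = 0.098, so 10%.

10%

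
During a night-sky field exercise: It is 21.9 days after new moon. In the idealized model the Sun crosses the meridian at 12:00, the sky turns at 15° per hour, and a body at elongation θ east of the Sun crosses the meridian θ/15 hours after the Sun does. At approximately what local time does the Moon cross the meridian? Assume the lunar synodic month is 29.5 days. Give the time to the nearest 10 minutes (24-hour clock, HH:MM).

Phase angle: θ = 360°·(21.9 d)/(29.5 d) = 267.3°.
Delay after the Sun = 267.3° / (15°/h) ≈ 17.82 h.
12:00 + 17.817 h ≈ 05:49 → 05:50 to the nearest ten minutes.

05:50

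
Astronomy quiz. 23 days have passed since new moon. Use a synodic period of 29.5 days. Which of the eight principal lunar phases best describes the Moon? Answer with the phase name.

last quarter

At 23/29.5 of the cycle, θ ≈ 281° — the last quarter range.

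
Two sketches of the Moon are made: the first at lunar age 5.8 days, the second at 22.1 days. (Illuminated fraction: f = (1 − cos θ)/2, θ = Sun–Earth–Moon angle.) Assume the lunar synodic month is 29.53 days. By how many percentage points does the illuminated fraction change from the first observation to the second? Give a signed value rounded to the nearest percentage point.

+17 percentage points

θ₁ = 360° × 5.8/29.53 = 70.7°, f₁ = (1 − cos θ₁)/2 = 0.335.
θ₂ = 360° × 22.1/29.53 = 269.4°, f₂ = (1 − cos θ₂)/2 = 0.505.
Change = f₂ − f₁ = +0.170 → +17 percentage points.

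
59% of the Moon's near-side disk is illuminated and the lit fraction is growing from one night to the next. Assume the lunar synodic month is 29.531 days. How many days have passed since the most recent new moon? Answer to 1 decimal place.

8.2 days

Invert f = (1 − cos θ)/2 to get cos θ = 1 − 2(0.59) = -0.180, hence θ₀ = arccos -0.180 = 100.4°.
Before full moon the principal value applies: θ = 100.4°.
That fraction of the synodic month is 100.4/360 × 29.531 d ≈ 8.23 d.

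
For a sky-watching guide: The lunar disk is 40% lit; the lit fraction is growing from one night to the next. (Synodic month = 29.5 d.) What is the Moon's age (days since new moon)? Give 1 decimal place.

From f = (1 − cos θ)/2: cos θ = 1 − 2×0.40 = 0.200; arccos → 78.5°.
Before full moon the principal value applies: θ = 78.5°.
Age = 29.5 × 78.5°/360° ≈ 6.43 days.

6.4 days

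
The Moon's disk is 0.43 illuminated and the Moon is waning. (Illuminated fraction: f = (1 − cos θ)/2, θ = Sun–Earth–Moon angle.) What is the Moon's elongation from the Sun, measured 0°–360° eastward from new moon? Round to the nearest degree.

278°

cos θ = 1 − 2f = 0.140, giving a principal value of 82.0°.
Since the Moon is past full (waning), take the reflex angle: θ = 360° − 82.0° = 278.0°.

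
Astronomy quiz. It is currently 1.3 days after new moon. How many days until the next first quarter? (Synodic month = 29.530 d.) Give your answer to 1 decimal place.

First quarter is 0.25 of the way through the cycle: age 0.25 × 29.530 = 7.383 d.
So 6.083 days remain (7.383 − 1.3).

6.1 days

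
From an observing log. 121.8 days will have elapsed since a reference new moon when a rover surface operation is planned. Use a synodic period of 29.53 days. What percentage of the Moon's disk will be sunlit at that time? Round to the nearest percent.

Reduce mod P: 121.8 − 4×29.53 = 3.68 d into the current lunation.
Elongation θ = 360° × 3.68/29.53 ≈ 44.9°.
Illuminated fraction = (1 − cos 44.9°)/2 = (1 − 0.709)/2 ≈ 0.146, so 15%.

15%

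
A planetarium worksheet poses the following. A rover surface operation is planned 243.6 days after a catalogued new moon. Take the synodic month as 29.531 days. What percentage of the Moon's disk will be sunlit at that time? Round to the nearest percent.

243.6 d spans 8 complete synodic months (8 × 29.531 = 236.25 d) plus 7.35 d.
Elongation θ = 360° × 7.35/29.531 ≈ 89.6°.
Illuminated fraction = (1 − cos 89.6°)/2 = (1 − 0.007)/2 ≈ 0.497, so 50%.

50%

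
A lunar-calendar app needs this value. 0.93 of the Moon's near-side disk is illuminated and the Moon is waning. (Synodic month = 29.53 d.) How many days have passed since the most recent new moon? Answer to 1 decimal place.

17.3 days

cos θ = 1 − 2f = -0.860, giving a principal value of 149.3°.
Since the Moon is past full (waning), take the reflex angle: θ = 360° − 149.3° = 210.7°.
That fraction of the synodic month is 210.7/360 × 29.53 d ≈ 17.28 d.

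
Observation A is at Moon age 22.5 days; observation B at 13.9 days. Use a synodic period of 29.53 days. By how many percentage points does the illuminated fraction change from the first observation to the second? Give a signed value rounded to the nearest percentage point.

θ₁ = 360° × 22.5/29.53 = 274.3°, f₁ = (1 − cos θ₁)/2 = 0.463.
θ₂ = 360° × 13.9/29.53 = 169.5°, f₂ = (1 − cos θ₂)/2 = 0.992.
Change = f₂ − f₁ = +0.529 → +53 percentage points.

+53 percentage points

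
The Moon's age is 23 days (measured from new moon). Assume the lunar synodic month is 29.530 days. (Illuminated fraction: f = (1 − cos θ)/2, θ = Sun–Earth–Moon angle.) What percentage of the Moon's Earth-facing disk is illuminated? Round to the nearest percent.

41%

Elongation θ = 360° × 23/29.530 ≈ 280.4°.
Illuminated fraction = (1 − cos 280.4°)/2 = (1 − 0.180)/2 ≈ 0.410, so 41%.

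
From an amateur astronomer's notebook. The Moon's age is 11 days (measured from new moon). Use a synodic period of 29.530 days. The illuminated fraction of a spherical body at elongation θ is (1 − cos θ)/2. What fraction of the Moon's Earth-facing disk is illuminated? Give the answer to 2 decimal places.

Phase angle: θ = 360°·(11 d)/(29.530 d) = 134.1°.
With cos θ = (-0.696), the lit fraction is (1 − (-0.696))/2 ≈ 0.848.

0.85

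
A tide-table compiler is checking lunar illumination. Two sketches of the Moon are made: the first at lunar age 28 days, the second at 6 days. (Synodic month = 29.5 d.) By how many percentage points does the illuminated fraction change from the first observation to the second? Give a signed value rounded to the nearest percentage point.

+33 percentage points

θ₁ = 360° × 28/29.5 = 341.7°, f₁ = (1 − cos θ₁)/2 = 0.025.
θ₂ = 360° × 6/29.5 = 73.2°, f₂ = (1 − cos θ₂)/2 = 0.356.
Change = f₂ − f₁ = +0.330 → +33 percentage points.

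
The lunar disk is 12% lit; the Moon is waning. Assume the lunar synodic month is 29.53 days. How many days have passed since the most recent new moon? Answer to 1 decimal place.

From f = (1 − cos θ)/2: cos θ = 1 − 2×0.12 = 0.760; arccos → 40.5°.
A waning Moon lies in 180°–360°, so θ = 360° − 40.5° = 319.5°.
That fraction of the synodic month is 319.5/360 × 29.53 d ≈ 26.20 d.

26.2 days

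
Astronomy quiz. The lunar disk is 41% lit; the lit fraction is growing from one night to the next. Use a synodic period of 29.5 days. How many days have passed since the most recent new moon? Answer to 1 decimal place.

Invert f = (1 − cos θ)/2 to get cos θ = 1 − 2(0.41) = 0.180, hence θ₀ = arccos 0.180 = 79.6°.
Before full moon the principal value applies: θ = 79.6°.
At 360°/29.5 d per day, 79.6° corresponds to 6.53 days.

6.5 days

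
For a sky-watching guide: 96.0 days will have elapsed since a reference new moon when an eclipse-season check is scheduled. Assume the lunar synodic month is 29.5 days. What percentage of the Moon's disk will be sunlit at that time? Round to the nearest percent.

51%

96.0/29.5 = 3.254 lunations, so 3 complete cycles and 7.50 d into the next.
Elongation θ = 360° × 7.50/29.5 ≈ 91.5°.
cos 91.5° = (-0.027), so f = (1 − (-0.027))/2 = 0.513, so 51%.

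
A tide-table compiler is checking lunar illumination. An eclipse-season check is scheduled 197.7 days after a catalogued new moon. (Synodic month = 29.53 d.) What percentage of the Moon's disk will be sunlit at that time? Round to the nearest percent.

67%

Reduce mod P: 197.7 − 6×29.53 = 20.52 d into the current lunation.
Phase angle: θ = 360°·(20.52 d)/(29.53 d) = 250.2°.
cos 250.2° = (-0.339), so f = (1 − (-0.339))/2 = 0.670, so 67%.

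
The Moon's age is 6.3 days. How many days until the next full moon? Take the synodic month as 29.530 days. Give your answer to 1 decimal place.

8.5 days

Full moon is 0.5 of the way through the cycle: age 0.5 × 29.530 = 14.765 d.
So 8.465 days remain (14.765 − 6.3).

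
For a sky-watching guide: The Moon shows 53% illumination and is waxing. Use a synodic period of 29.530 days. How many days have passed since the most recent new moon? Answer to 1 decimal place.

7.7 days

From f = (1 − cos θ)/2: cos θ = 1 − 2×0.53 = -0.060; arccos → 93.4°.
Waxing ⇒ before full, so θ = 93.4°.
At 360°/29.530 d per day, 93.4° corresponds to 7.66 days.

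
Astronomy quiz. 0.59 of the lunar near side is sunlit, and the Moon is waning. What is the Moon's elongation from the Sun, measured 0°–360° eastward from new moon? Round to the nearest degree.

260°

From f = (1 − cos θ)/2: cos θ = 1 − 2×0.59 = -0.180; arccos → 100.4°.
Waning ⇒ past full, so θ = 360° − 100.4° = 259.6°.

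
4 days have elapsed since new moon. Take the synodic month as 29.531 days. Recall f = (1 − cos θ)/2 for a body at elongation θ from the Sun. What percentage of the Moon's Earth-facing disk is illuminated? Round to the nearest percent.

17%

Phase angle: θ = 360°·(4 d)/(29.531 d) = 48.8°.
cos 48.8° = 0.659, so f = (1 − 0.659)/2 = 0.170, so 17%.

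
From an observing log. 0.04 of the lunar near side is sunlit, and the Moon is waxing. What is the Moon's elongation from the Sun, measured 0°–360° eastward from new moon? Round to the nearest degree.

cos θ = 1 − 2f = 0.920, giving a principal value of 23.1°.
Waxing ⇒ before full, so θ = 23.1°.

23°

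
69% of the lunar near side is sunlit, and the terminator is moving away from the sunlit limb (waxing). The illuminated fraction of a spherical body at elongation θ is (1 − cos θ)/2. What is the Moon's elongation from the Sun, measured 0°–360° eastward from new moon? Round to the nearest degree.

112°

Invert f = (1 − cos θ)/2 to get cos θ = 1 − 2(0.69) = -0.380, hence θ₀ = arccos -0.380 = 112.3°.
Waxing ⇒ before full, so θ = 112.3°.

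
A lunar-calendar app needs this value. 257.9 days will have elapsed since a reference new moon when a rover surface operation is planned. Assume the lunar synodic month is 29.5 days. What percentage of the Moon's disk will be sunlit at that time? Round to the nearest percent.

Reduce mod P: 257.9 − 8×29.5 = 21.90 d into the current lunation.
The Moon has covered 21.90/29.5 of its cycle, so θ ≈ 360° × 21.90/29.5 = 267.3°.
Illuminated fraction = (1 − cos 267.3°)/2 = (1 − (-0.048))/2 ≈ 0.524, so 52%.

52%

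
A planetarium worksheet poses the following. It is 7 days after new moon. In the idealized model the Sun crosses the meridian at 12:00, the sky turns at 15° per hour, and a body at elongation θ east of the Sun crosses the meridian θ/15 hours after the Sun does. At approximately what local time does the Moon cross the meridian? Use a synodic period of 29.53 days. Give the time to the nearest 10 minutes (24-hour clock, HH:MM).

17:40

Elongation θ = 360° × 7/29.53 ≈ 85.3°.
At 15° of sky rotation per hour, 85.3° corresponds to a 5.69 h lag.
12:00 + 5.689 h ≈ 17:41 → 17:40 to the nearest ten minutes.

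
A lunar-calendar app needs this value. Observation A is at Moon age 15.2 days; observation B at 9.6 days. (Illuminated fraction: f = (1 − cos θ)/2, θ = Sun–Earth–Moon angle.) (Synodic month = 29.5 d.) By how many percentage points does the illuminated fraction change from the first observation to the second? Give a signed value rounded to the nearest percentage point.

θ₁ = 360° × 15.2/29.5 = 185.5°, f₁ = (1 − cos θ₁)/2 = 0.998.
θ₂ = 360° × 9.6/29.5 = 117.2°, f₂ = (1 − cos θ₂)/2 = 0.728.
Change = f₂ − f₁ = -0.270 → -27 percentage points.

-27 percentage points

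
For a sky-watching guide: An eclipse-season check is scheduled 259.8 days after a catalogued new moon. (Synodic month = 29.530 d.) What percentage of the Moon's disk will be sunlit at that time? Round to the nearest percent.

259.8/29.530 = 8.798 lunations, so 8 complete cycles and 23.56 d into the next.
The Moon has covered 23.56/29.530 of its cycle, so θ ≈ 360° × 23.56/29.530 = 287.2°.
cos 287.2° = 0.296, so f = (1 − 0.296)/2 = 0.352, so 35%.

35%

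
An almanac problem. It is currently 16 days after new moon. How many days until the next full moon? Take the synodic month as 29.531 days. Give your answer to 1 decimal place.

28.3 days

Full moon occurs at elongation 180°, i.e. at age 29.531 × 180/360 = 14.765 d.
This lunation's full moon (14.765 d) has passed, so add one period: 44.296 − 16 = 28.296 days.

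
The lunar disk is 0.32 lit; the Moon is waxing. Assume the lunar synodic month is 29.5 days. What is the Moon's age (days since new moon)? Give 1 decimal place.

cos θ = 1 − 2f = 0.360, giving a principal value of 68.9°.
Waxing ⇒ before full, so θ = 68.9°.
That fraction of the synodic month is 68.9/360 × 29.5 d ≈ 5.65 d.

5.6 days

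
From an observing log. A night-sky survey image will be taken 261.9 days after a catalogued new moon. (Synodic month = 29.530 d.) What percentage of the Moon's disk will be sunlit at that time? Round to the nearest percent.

Reduce mod P: 261.9 − 8×29.530 = 25.66 d into the current lunation.
The Moon has covered 25.66/29.530 of its cycle, so θ ≈ 360° × 25.66/29.530 = 312.8°.
cos 312.8° = 0.680, so f = (1 − 0.680)/2 = 0.160, so 16%.

16%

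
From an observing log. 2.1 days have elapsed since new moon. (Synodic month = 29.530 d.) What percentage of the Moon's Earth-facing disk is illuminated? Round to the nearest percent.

5%

Elongation θ = 360° × 2.1/29.530 ≈ 25.6°.
cos 25.6° = 0.902, so f = (1 − 0.902)/2 = 0.049, so 5%.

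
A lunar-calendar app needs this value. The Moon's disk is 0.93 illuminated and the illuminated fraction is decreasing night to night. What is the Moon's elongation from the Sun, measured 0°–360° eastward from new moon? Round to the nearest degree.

211°

Invert f = (1 − cos θ)/2 to get cos θ = 1 − 2(0.93) = -0.860, hence θ₀ = arccos -0.860 = 149.3°.
A waning Moon lies in 180°–360°, so θ = 360° − 149.3° = 210.7°.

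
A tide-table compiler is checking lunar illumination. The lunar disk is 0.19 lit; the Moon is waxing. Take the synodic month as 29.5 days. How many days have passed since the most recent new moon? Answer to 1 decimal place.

From f = (1 − cos θ)/2: cos θ = 1 − 2×0.19 = 0.620; arccos → 51.7°.
Waxing ⇒ before full, so θ = 51.7°.
At 360°/29.5 d per day, 51.7° corresponds to 4.24 days.

4.2 days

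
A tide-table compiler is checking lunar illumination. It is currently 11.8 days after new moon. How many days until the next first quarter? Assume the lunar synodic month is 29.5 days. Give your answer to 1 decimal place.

First quarter occurs at elongation 90°, i.e. at age 29.5 × 90/360 = 7.375 d.
Already past this cycle's first quarter; the next is at 7.375 + 29.5 = 36.875 d, so 36.875 − 11.8 = 25.075 days.

25.1 days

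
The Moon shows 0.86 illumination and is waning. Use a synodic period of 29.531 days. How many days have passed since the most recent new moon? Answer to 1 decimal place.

Invert f = (1 − cos θ)/2 to get cos θ = 1 − 2(0.86) = -0.720, hence θ₀ = arccos -0.720 = 136.1°.
Since the Moon is past full (waning), take the reflex angle: θ = 360° − 136.1° = 223.9°.
That fraction of the synodic month is 223.9/360 × 29.531 d ≈ 18.37 d.

18.4 days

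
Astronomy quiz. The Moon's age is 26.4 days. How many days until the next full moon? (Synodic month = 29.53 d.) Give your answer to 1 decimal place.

17.9 days

Full moon is 0.5 of the way through the cycle: age 0.5 × 29.53 = 14.765 d.
Already past this cycle's full moon; the next is at 14.765 + 29.53 = 44.295 d, so 44.295 − 26.4 = 17.895 days.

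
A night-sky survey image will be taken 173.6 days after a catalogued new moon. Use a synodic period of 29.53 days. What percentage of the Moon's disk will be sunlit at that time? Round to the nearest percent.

Reduce mod P: 173.6 − 5×29.53 = 25.95 d into the current lunation.
Phase angle: θ = 360°·(25.95 d)/(29.53 d) = 316.4°.
cos 316.4° = 0.724, so f = (1 − 0.724)/2 = 0.138, so 14%.

14%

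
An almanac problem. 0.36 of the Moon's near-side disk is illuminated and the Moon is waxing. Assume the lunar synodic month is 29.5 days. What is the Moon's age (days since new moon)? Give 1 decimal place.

6.0 days

Invert f = (1 − cos θ)/2 to get cos θ = 1 − 2(0.36) = 0.280, hence θ₀ = arccos 0.280 = 73.7°.
Before full moon the principal value applies: θ = 73.7°.
Age = 29.5 × 73.7°/360° ≈ 6.04 days.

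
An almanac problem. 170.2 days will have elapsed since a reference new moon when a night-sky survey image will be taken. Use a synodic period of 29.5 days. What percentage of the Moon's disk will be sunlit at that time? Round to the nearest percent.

44%

170.2/29.5 = 5.769 lunations, so 5 complete cycles and 22.70 d into the next.
Elongation θ = 360° × 22.70/29.5 ≈ 277.0°.
Illuminated fraction = (1 − cos 277.0°)/2 = (1 − 0.122)/2 ≈ 0.439, so 44%.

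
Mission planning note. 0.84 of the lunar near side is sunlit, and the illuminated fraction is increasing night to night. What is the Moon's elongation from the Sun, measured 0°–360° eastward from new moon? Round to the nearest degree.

From f = (1 − cos θ)/2: cos θ = 1 − 2×0.84 = -0.680; arccos → 132.8°.
Before full moon the principal value applies: θ = 132.8°.

133°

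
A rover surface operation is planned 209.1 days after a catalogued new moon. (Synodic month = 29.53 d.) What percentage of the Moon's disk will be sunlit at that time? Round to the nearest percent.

209.1 d spans 7 complete synodic months (7 × 29.53 = 206.71 d) plus 2.39 d.
The Moon has covered 2.39/29.53 of its cycle, so θ ≈ 360° × 2.39/29.53 = 29.1°.
cos 29.1° = 0.873, so f = (1 − 0.873)/2 = 0.063, so 6%.

6%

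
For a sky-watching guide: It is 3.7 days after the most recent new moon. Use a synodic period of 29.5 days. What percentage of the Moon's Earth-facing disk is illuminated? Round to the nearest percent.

15%

The Moon has covered 3.7/29.5 of its cycle, so θ ≈ 360° × 3.7/29.5 = 45.2°.
cos 45.2° = 0.705, so f = (1 − 0.705)/2 = 0.147, so 15%.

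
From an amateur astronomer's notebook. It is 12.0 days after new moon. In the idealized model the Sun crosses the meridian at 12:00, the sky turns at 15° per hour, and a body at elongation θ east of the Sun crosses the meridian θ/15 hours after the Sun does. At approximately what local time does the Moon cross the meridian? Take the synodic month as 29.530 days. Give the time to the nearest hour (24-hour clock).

The Moon has covered 12.0/29.530 of its cycle, so θ ≈ 360° × 12.0/29.530 = 146.3°.
At 15° of sky rotation per hour, 146.3° corresponds to a 9.75 h lag.
12:00 + 9.75 h ≈ 21:45 → 22:00 to the nearest hour.

22:00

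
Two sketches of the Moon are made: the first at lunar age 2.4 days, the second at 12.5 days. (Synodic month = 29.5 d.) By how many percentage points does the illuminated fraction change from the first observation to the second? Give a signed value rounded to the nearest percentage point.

First observation: θ = 360°·2.4/29.5 = 29.3°, so f = 0.064.
Second observation: θ = 152.5°, f = 0.944.
Δf = 0.944 − 0.064 = +0.880, i.e. +88 pp.

+88 percentage points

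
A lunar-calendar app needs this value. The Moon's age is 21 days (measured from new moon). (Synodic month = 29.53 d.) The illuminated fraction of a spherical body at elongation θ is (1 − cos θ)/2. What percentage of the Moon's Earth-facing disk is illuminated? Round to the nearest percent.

62%

Elongation θ = 360° × 21/29.53 ≈ 256.0°.
With cos θ = (-0.242), the lit fraction is (1 − (-0.242))/2 ≈ 0.621, so 62%.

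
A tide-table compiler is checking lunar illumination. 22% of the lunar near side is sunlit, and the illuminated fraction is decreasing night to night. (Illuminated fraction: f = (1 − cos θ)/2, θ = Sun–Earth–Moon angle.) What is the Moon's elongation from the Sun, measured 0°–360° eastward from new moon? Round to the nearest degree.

cos θ = 1 − 2f = 0.560, giving a principal value of 55.9°.
A waning Moon lies in 180°–360°, so θ = 360° − 55.9° = 304.1°.

304°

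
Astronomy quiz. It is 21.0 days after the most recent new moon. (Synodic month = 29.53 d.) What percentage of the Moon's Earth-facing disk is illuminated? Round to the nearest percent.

62%

Phase angle: θ = 360°·(21.0 d)/(29.53 d) = 256.0°.
Illuminated fraction = (1 − cos 256.0°)/2 = (1 − (-0.242))/2 ≈ 0.621, so 62%.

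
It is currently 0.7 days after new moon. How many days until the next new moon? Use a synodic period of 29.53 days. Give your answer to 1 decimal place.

One full lunation from the last new moon is 29.53 d; remaining = 29.53 − 0.7 = 28.830 d.

28.8 days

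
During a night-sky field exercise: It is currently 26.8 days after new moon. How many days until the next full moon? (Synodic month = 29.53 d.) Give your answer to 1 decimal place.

17.5 days

Full moon occurs at elongation 180°, i.e. at age 29.53 × 180/360 = 14.765 d.
Already past this cycle's full moon; the next is at 14.765 + 29.53 = 44.295 d, so 44.295 − 26.8 = 17.495 days.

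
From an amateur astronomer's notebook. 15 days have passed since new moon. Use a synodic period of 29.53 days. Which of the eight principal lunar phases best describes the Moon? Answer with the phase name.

At 15/29.53 of the cycle, θ ≈ 183° — the full moon range.

full moon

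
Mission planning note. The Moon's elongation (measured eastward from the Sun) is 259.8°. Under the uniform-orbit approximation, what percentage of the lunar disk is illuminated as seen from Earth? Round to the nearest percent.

59%

f = (1 − cos 259.8°)/2 = (1 − (-0.177))/2 ≈ 0.589, i.e. 59%.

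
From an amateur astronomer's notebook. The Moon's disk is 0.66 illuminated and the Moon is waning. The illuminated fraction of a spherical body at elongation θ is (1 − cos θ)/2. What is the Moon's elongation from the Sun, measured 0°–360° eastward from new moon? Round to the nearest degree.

251°

From f = (1 − cos θ)/2: cos θ = 1 − 2×0.66 = -0.320; arccos → 108.7°.
Waning ⇒ past full, so θ = 360° − 108.7° = 251.3°.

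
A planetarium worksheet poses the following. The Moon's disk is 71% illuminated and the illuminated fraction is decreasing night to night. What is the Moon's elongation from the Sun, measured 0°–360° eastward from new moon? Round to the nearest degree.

Invert f = (1 − cos θ)/2 to get cos θ = 1 − 2(0.71) = -0.420, hence θ₀ = arccos -0.420 = 114.8°.
Since the Moon is past full (waning), take the reflex angle: θ = 360° − 114.8° = 245.2°.

245°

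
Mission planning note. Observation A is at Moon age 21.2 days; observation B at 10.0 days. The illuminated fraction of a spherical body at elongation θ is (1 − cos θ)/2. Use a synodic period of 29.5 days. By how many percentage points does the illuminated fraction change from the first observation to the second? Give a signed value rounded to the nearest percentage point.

First observation: θ = 360°·21.2/29.5 = 258.7°, so f = 0.598.
Second observation: θ = 122.0°, f = 0.765.
Δf = 0.765 − 0.598 = +0.167, i.e. +17 pp.

+17 pp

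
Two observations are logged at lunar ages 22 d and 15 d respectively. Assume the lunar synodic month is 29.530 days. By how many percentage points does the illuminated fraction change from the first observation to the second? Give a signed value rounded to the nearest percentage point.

+48 percentage points

First observation: θ = 360°·22/29.530 = 268.2°, so f = 0.516.
Second observation: θ = 182.9°, f = 0.999.
Δf = 0.999 − 0.516 = +0.484, i.e. +48 pp.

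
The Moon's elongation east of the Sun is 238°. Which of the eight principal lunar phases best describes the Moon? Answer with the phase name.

The waning gibbous sector spans roughly 202°–248°; 238° falls inside it.

waning gibbous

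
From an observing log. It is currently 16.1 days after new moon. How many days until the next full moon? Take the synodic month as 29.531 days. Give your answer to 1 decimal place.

Full moon occurs at elongation 180°, i.e. at age 29.531 × 180/360 = 14.765 d.
Already past this cycle's full moon; the next is at 14.765 + 29.531 = 44.296 d, so 44.296 − 16.1 = 28.196 days.

28.2 days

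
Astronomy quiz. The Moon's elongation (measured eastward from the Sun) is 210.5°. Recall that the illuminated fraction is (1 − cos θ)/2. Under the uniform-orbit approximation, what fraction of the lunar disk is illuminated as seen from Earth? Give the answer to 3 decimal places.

f = (1 − cos 210.5°)/2 = (1 − (-0.862))/2 ≈ 0.931.

0.931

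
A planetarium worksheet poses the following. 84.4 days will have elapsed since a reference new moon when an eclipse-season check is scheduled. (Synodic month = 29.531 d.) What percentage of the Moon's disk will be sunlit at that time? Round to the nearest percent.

84.4/29.531 = 2.858 lunations, so 2 complete cycles and 25.34 d into the next.
The Moon has covered 25.34/29.531 of its cycle, so θ ≈ 360° × 25.34/29.531 = 308.9°.
cos 308.9° = 0.628, so f = (1 − 0.628)/2 = 0.186, so 19%.

19%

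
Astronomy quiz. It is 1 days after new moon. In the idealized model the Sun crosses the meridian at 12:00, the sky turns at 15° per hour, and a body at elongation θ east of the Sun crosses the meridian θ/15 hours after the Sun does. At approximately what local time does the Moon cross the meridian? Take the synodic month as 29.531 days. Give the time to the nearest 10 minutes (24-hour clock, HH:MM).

12:50

Elongation θ = 360° × 1/29.531 ≈ 12.2°.
Delay after the Sun = 12.2° / (15°/h) ≈ 0.81 h.
12:00 + 0.813 h ≈ 12:49 → 12:50 to the nearest ten minutes.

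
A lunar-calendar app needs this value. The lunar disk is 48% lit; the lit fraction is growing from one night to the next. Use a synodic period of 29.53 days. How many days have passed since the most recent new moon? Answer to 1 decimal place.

7.2 days

Invert f = (1 − cos θ)/2 to get cos θ = 1 − 2(0.48) = 0.040, hence θ₀ = arccos 0.040 = 87.7°.
The Moon is waxing (0°–180°), so θ = 87.7° directly.
That fraction of the synodic month is 87.7/360 × 29.53 d ≈ 7.19 d.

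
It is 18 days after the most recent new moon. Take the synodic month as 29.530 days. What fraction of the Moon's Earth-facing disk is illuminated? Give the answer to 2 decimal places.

Phase angle: θ = 360°·(18 d)/(29.530 d) = 219.4°.
With cos θ = (-0.772), the lit fraction is (1 − (-0.772))/2 ≈ 0.886.

0.89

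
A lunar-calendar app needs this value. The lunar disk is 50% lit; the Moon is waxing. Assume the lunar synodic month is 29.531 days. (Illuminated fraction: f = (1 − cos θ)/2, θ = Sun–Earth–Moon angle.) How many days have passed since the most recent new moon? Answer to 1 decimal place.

cos θ = 1 − 2f = 0.000, giving a principal value of 90.0°.
Before full moon the principal value applies: θ = 90.0°.
That fraction of the synodic month is 90.0/360 × 29.531 d ≈ 7.38 d.

7.4 days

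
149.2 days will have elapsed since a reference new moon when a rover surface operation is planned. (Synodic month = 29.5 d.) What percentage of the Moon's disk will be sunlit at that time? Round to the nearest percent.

3%

149.2 d spans 5 complete synodic months (5 × 29.5 = 147.50 d) plus 1.70 d.
Elongation θ = 360° × 1.70/29.5 ≈ 20.7°.
With cos θ = 0.935, the lit fraction is (1 − 0.935)/2 ≈ 0.032, so 3%.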